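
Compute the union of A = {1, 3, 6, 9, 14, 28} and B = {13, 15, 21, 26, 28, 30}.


A ∪ B = all elements in A or B (or both)
A = {1, 3, 6, 9, 14, 28}
B = {13, 15, 21, 26, 28, 30}
A ∪ B = {1, 3, 6, 9, 13, 14, 15, 21, 26, 28, 30}

A ∪ B = {1, 3, 6, 9, 13, 14, 15, 21, 26, 28, 30}


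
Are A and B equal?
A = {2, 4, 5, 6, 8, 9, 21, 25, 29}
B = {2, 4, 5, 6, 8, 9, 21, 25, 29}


Two sets are equal iff they have exactly the same elements.
A = {2, 4, 5, 6, 8, 9, 21, 25, 29}
B = {2, 4, 5, 6, 8, 9, 21, 25, 29}
Same elements → A = B

Yes, A = B


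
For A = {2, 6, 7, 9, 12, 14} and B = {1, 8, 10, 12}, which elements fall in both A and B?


A = {2, 6, 7, 9, 12, 14}
B = {1, 8, 10, 12}
Region: in both A and B
Elements: {12}

Elements in both A and B: {12}


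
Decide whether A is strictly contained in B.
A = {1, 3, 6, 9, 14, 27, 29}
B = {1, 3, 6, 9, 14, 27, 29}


A ⊂ B requires: A ⊆ B AND A ≠ B.
A ⊆ B? Yes
A = B? Yes
A = B, so A is not a PROPER subset.

No, A is not a proper subset of B


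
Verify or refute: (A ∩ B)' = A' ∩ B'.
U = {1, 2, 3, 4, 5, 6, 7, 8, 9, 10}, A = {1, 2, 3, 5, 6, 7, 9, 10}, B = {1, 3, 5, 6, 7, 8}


LHS: A ∩ B = {1, 3, 5, 6, 7}
(A ∩ B)' = U \ (A ∩ B) = {2, 4, 8, 9, 10}
A' = {4, 8}, B' = {2, 4, 9, 10}
Claimed RHS: A' ∩ B' = {4}
Identity is INVALID: LHS = {2, 4, 8, 9, 10} but the RHS claimed here equals {4}. The correct form is (A ∩ B)' = A' ∪ B'.

Identity is invalid: (A ∩ B)' = {2, 4, 8, 9, 10} but A' ∩ B' = {4}. The correct De Morgan law is (A ∩ B)' = A' ∪ B'.


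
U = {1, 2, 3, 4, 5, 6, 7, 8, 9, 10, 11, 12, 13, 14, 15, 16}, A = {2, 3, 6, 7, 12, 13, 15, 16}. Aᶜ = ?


Aᶜ = U \ A = elements in U but not in A
U = {1, 2, 3, 4, 5, 6, 7, 8, 9, 10, 11, 12, 13, 14, 15, 16}
A = {2, 3, 6, 7, 12, 13, 15, 16}
Aᶜ = {1, 4, 5, 8, 9, 10, 11, 14}

Aᶜ = {1, 4, 5, 8, 9, 10, 11, 14}


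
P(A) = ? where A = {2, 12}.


|A| = 2, so |P(A)| = 2^2 = 4
Enumerate subsets by cardinality (0 to 2):
∅, {2}, {12}, {2, 12}

P(A) has 4 subsets: ∅, {2}, {12}, {2, 12}


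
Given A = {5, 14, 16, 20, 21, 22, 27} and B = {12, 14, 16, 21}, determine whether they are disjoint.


Disjoint means A ∩ B = ∅.
A ∩ B = {14, 16, 21}
A ∩ B ≠ ∅, so A and B are NOT disjoint.

No, A and B are not disjoint (A ∩ B = {14, 16, 21})


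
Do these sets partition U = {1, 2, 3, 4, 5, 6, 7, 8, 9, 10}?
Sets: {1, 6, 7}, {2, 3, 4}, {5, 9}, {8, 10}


A partition requires: (1) non-empty parts, (2) pairwise disjoint, (3) union = U
Parts: {1, 6, 7}, {2, 3, 4}, {5, 9}, {8, 10}
Union of parts: {1, 2, 3, 4, 5, 6, 7, 8, 9, 10}
U = {1, 2, 3, 4, 5, 6, 7, 8, 9, 10}
All non-empty? True
Pairwise disjoint? True
Covers U? True

Yes, valid partition


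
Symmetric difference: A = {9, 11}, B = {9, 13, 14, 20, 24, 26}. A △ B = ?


A △ B = (A \ B) ∪ (B \ A) = elements in exactly one of A or B
A \ B = {11}
B \ A = {13, 14, 20, 24, 26}
A △ B = {11, 13, 14, 20, 24, 26}

A △ B = {11, 13, 14, 20, 24, 26}


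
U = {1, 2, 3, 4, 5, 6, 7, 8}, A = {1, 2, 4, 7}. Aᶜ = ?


Aᶜ = U \ A = elements in U but not in A
U = {1, 2, 3, 4, 5, 6, 7, 8}
A = {1, 2, 4, 7}
Aᶜ = {3, 5, 6, 8}

Aᶜ = {3, 5, 6, 8}


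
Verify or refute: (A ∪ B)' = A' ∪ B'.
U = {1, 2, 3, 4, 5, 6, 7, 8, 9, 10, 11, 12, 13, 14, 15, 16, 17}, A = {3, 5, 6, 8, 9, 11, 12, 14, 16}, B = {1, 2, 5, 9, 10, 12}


LHS: A ∪ B = {1, 2, 3, 5, 6, 8, 9, 10, 11, 12, 14, 16}
(A ∪ B)' = U \ (A ∪ B) = {4, 7, 13, 15, 17}
A' = {1, 2, 4, 7, 10, 13, 15, 17}, B' = {3, 4, 6, 7, 8, 11, 13, 14, 15, 16, 17}
Claimed RHS: A' ∪ B' = {1, 2, 3, 4, 6, 7, 8, 10, 11, 13, 14, 15, 16, 17}
Identity is INVALID: LHS = {4, 7, 13, 15, 17} but the RHS claimed here equals {1, 2, 3, 4, 6, 7, 8, 10, 11, 13, 14, 15, 16, 17}. The correct form is (A ∪ B)' = A' ∩ B'.

Identity is invalid: (A ∪ B)' = {4, 7, 13, 15, 17} but A' ∪ B' = {1, 2, 3, 4, 6, 7, 8, 10, 11, 13, 14, 15, 16, 17}. The correct De Morgan law is (A ∪ B)' = A' ∩ B'.


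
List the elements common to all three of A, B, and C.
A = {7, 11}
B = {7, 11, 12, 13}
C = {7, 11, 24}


A ∩ B = {7, 11}
(A ∩ B) ∩ C = {7, 11}

A ∩ B ∩ C = {7, 11}


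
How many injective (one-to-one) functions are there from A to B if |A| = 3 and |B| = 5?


An injection sends each of |A| = 3 inputs to a distinct output in B.
# injections = |B|·(|B|-1)·…·(|B|-|A|+1) = 5! / (5 - 3)!
= 5 × 4 × 3
= 60

Number of injections = 60


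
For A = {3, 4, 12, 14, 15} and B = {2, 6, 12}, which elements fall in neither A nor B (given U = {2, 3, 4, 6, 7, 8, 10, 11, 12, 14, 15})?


A = {3, 4, 12, 14, 15}
B = {2, 6, 12}
Region: in neither A nor B (given U = {2, 3, 4, 6, 7, 8, 10, 11, 12, 14, 15})
Elements: {7, 8, 10, 11}

Elements in neither A nor B (given U = {2, 3, 4, 6, 7, 8, 10, 11, 12, 14, 15}): {7, 8, 10, 11}


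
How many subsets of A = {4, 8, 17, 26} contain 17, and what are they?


A subset of A contains 17 iff the remaining 3 elements form any subset of A \ {17}.
Count: 2^(n-1) = 2^3 = 8
Subsets containing 17: {17}, {4, 17}, {8, 17}, {17, 26}, {4, 8, 17}, {4, 17, 26}, {8, 17, 26}, {4, 8, 17, 26}

Subsets containing 17 (8 total): {17}, {4, 17}, {8, 17}, {17, 26}, {4, 8, 17}, {4, 17, 26}, {8, 17, 26}, {4, 8, 17, 26}


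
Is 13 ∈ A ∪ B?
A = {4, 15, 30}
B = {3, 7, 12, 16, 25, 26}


A = {4, 15, 30}, B = {3, 7, 12, 16, 25, 26}
A ∪ B = all elements in A or B
A ∪ B = {3, 4, 7, 12, 15, 16, 25, 26, 30}
Checking if 13 ∈ A ∪ B
13 is not in A ∪ B → False

13 ∉ A ∪ B


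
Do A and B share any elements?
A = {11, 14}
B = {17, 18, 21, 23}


Disjoint means A ∩ B = ∅.
A ∩ B = ∅
A ∩ B = ∅, so A and B are disjoint.

No — A and B share no elements (A ∩ B = ∅), so they are disjoint


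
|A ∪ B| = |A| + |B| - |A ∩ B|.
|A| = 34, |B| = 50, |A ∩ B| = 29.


|A ∪ B| = |A| + |B| - |A ∩ B|
= 34 + 50 - 29
= 55

|A ∪ B| = 55


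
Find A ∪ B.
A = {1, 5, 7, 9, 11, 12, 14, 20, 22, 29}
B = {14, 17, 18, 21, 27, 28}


A ∪ B = all elements in A or B (or both)
A = {1, 5, 7, 9, 11, 12, 14, 20, 22, 29}
B = {14, 17, 18, 21, 27, 28}
A ∪ B = {1, 5, 7, 9, 11, 12, 14, 17, 18, 20, 21, 22, 27, 28, 29}

A ∪ B = {1, 5, 7, 9, 11, 12, 14, 17, 18, 20, 21, 22, 27, 28, 29}


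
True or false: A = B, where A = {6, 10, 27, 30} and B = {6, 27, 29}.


Two sets are equal iff they have exactly the same elements.
A = {6, 10, 27, 30}
B = {6, 27, 29}
Differences: {10, 29, 30}
A ≠ B

No, A ≠ B


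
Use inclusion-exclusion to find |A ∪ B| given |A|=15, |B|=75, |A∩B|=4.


|A ∪ B| = |A| + |B| - |A ∩ B|
= 15 + 75 - 4
= 86

|A ∪ B| = 86


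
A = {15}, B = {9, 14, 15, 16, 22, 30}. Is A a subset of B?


A ⊆ B means every element of A is in B.
All elements of A are in B.
So A ⊆ B.

Yes, A ⊆ B


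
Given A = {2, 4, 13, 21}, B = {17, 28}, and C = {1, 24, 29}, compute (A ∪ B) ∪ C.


A ∪ B = {2, 4, 13, 17, 21, 28}
(A ∪ B) ∪ C = {1, 2, 4, 13, 17, 21, 24, 28, 29}

A ∪ B ∪ C = {1, 2, 4, 13, 17, 21, 24, 28, 29}


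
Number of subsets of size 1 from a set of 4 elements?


C(n,k) = n! / (k!(n-k)!)
C(4,1) = 4! / (1!3!)
= 4

C(4,1) = 4


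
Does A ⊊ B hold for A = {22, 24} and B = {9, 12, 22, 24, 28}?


A ⊂ B requires: A ⊆ B AND A ≠ B.
A ⊆ B? Yes
A = B? No
A ⊂ B: Yes (A is a proper subset of B)

Yes, A ⊂ B


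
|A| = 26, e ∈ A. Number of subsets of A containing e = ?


Subsets of A containing e correspond to subsets of A \ {e}, which has 25 elements.
Count = 2^(n-1) = 2^25
= 33554432

Number of subsets containing e = 33554432


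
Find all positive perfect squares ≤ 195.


Checking each candidate:
Condition: positive perfect squares ≤ 195
Result = {1, 4, 9, 16, 25, 36, 49, 64, 81, 100, 121, 144, 169}

{1, 4, 9, 16, 25, 36, 49, 64, 81, 100, 121, 144, 169}


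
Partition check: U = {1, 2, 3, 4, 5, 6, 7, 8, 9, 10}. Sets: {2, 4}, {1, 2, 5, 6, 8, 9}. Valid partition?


A partition requires: (1) non-empty parts, (2) pairwise disjoint, (3) union = U
Parts: {2, 4}, {1, 2, 5, 6, 8, 9}
Union of parts: {1, 2, 4, 5, 6, 8, 9}
U = {1, 2, 3, 4, 5, 6, 7, 8, 9, 10}
All non-empty? True
Pairwise disjoint? False
Covers U? False

No, not a valid partition


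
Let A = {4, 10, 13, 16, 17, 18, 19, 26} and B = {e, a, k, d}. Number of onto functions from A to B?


n = |A| = 8, k = |B| = 4. Surjections via inclusion-exclusion:
S(n,k) = Σ(-1)^i × C(k,i) × (k-i)^n, i=0 to k
i=0: (-1)^0×C(4,0)×4^8 = 65536
i=1: (-1)^1×C(4,1)×3^8 = -26244
i=2: (-1)^2×C(4,2)×2^8 = 1536
i=3: (-1)^3×C(4,3)×1^8 = -4
i=4: (-1)^4×C(4,4)×0^8 = 0
Total = 40824

Number of surjections = 40824


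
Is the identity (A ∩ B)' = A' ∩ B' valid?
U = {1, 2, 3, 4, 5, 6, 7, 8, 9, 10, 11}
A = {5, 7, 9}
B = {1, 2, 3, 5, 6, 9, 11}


LHS: A ∩ B = {5, 9}
(A ∩ B)' = U \ (A ∩ B) = {1, 2, 3, 4, 6, 7, 8, 10, 11}
A' = {1, 2, 3, 4, 6, 8, 10, 11}, B' = {4, 7, 8, 10}
Claimed RHS: A' ∩ B' = {4, 8, 10}
Identity is INVALID: LHS = {1, 2, 3, 4, 6, 7, 8, 10, 11} but the RHS claimed here equals {4, 8, 10}. The correct form is (A ∩ B)' = A' ∪ B'.

Identity is invalid: (A ∩ B)' = {1, 2, 3, 4, 6, 7, 8, 10, 11} but A' ∩ B' = {4, 8, 10}. The correct De Morgan law is (A ∩ B)' = A' ∪ B'.


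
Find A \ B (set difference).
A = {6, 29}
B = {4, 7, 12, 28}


A \ B = elements in A but not in B
A = {6, 29}
B = {4, 7, 12, 28}
Remove from A any elements in B
A \ B = {6, 29}

A \ B = {6, 29}


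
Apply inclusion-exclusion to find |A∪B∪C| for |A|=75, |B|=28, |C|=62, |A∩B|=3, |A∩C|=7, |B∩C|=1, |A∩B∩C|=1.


|A∪B∪C| = |A|+|B|+|C| - |A∩B|-|A∩C|-|B∩C| + |A∩B∩C|
= 75+28+62 - 3-7-1 + 1
= 165 - 11 + 1
= 155

|A ∪ B ∪ C| = 155


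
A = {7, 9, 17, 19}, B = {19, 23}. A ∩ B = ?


A ∩ B = elements in both A and B
A = {7, 9, 17, 19}
B = {19, 23}
A ∩ B = {19}

A ∩ B = {19}


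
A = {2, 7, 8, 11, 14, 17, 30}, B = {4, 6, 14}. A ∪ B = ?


A ∪ B = all elements in A or B (or both)
A = {2, 7, 8, 11, 14, 17, 30}
B = {4, 6, 14}
A ∪ B = {2, 4, 6, 7, 8, 11, 14, 17, 30}

A ∪ B = {2, 4, 6, 7, 8, 11, 14, 17, 30}


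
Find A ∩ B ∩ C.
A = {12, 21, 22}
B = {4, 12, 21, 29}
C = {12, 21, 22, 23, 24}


A ∩ B = {12, 21}
(A ∩ B) ∩ C = {12, 21}

A ∩ B ∩ C = {12, 21}


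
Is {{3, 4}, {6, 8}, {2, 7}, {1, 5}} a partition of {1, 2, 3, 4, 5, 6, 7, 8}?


A partition requires: (1) non-empty parts, (2) pairwise disjoint, (3) union = U
Parts: {3, 4}, {6, 8}, {2, 7}, {1, 5}
Union of parts: {1, 2, 3, 4, 5, 6, 7, 8}
U = {1, 2, 3, 4, 5, 6, 7, 8}
All non-empty? True
Pairwise disjoint? True
Covers U? True

Yes, valid partition


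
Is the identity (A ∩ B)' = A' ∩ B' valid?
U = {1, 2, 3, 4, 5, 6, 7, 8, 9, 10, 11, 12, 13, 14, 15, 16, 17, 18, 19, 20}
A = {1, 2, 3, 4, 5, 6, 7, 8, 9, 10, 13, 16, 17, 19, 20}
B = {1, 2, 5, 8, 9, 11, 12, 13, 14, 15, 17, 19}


LHS: A ∩ B = {1, 2, 5, 8, 9, 13, 17, 19}
(A ∩ B)' = U \ (A ∩ B) = {3, 4, 6, 7, 10, 11, 12, 14, 15, 16, 18, 20}
A' = {11, 12, 14, 15, 18}, B' = {3, 4, 6, 7, 10, 16, 18, 20}
Claimed RHS: A' ∩ B' = {18}
Identity is INVALID: LHS = {3, 4, 6, 7, 10, 11, 12, 14, 15, 16, 18, 20} but the RHS claimed here equals {18}. The correct form is (A ∩ B)' = A' ∪ B'.

Identity is invalid: (A ∩ B)' = {3, 4, 6, 7, 10, 11, 12, 14, 15, 16, 18, 20} but A' ∩ B' = {18}. The correct De Morgan law is (A ∩ B)' = A' ∪ B'.


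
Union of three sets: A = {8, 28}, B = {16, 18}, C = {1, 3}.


A ∪ B = {8, 16, 18, 28}
(A ∪ B) ∪ C = {1, 3, 8, 16, 18, 28}

A ∪ B ∪ C = {1, 3, 8, 16, 18, 28}


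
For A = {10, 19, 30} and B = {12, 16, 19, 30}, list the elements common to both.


A ∩ B = elements in both A and B
A = {10, 19, 30}
B = {12, 16, 19, 30}
A ∩ B = {19, 30}

A ∩ B = {19, 30}


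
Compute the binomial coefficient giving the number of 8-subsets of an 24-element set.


C(n,k) = n! / (k!(n-k)!)
C(24,8) = 24! / (8!16!)
= 735471

C(24,8) = 735471


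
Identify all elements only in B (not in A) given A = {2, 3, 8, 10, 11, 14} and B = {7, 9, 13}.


A = {2, 3, 8, 10, 11, 14}
B = {7, 9, 13}
Region: only in B (not in A)
Elements: {7, 9, 13}

Elements only in B (not in A): {7, 9, 13}


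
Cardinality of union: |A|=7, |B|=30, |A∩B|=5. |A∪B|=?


|A ∪ B| = |A| + |B| - |A ∩ B|
= 7 + 30 - 5
= 32

|A ∪ B| = 32


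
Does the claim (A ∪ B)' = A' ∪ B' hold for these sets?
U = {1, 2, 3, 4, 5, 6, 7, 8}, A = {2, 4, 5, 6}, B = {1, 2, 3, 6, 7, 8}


LHS: A ∪ B = {1, 2, 3, 4, 5, 6, 7, 8}
(A ∪ B)' = U \ (A ∪ B) = ∅
A' = {1, 3, 7, 8}, B' = {4, 5}
Claimed RHS: A' ∪ B' = {1, 3, 4, 5, 7, 8}
Identity is INVALID: LHS = ∅ but the RHS claimed here equals {1, 3, 4, 5, 7, 8}. The correct form is (A ∪ B)' = A' ∩ B'.

Identity is invalid: (A ∪ B)' = ∅ but A' ∪ B' = {1, 3, 4, 5, 7, 8}. The correct De Morgan law is (A ∪ B)' = A' ∩ B'.


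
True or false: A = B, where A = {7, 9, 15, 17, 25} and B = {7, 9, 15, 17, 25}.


Two sets are equal iff they have exactly the same elements.
A = {7, 9, 15, 17, 25}
B = {7, 9, 15, 17, 25}
Same elements → A = B

Yes, A = B


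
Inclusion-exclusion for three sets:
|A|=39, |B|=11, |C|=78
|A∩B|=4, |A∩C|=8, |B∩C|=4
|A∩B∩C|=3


|A∪B∪C| = |A|+|B|+|C| - |A∩B|-|A∩C|-|B∩C| + |A∩B∩C|
= 39+11+78 - 4-8-4 + 3
= 128 - 16 + 3
= 115

|A ∪ B ∪ C| = 115


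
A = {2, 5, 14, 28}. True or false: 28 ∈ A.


A = {2, 5, 14, 28}
Checking if 28 is in A
28 is in A → True

28 ∈ A


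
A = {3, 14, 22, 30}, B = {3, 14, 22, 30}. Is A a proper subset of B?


A ⊂ B requires: A ⊆ B AND A ≠ B.
A ⊆ B? Yes
A = B? Yes
A = B, so A is not a PROPER subset.

No, A is not a proper subset of B


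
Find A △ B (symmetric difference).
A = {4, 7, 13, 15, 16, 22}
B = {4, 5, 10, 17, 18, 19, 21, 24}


A △ B = (A \ B) ∪ (B \ A) = elements in exactly one of A or B
A \ B = {7, 13, 15, 16, 22}
B \ A = {5, 10, 17, 18, 19, 21, 24}
A △ B = {5, 7, 10, 13, 15, 16, 17, 18, 19, 21, 22, 24}

A △ B = {5, 7, 10, 13, 15, 16, 17, 18, 19, 21, 22, 24}


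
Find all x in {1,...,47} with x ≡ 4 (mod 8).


Checking each candidate:
Condition: x in {1,...,47} with x ≡ 4 (mod 8)
Result = {4, 12, 20, 28, 36, 44}

{4, 12, 20, 28, 36, 44}


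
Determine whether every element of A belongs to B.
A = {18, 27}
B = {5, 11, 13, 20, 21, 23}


A ⊆ B means every element of A is in B.
Elements in A not in B: {18, 27}
So A ⊄ B.

No, A ⊄ B


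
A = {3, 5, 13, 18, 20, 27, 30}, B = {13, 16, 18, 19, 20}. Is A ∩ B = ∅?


Disjoint means A ∩ B = ∅.
A ∩ B = {13, 18, 20}
A ∩ B ≠ ∅, so A and B are NOT disjoint.

No, A and B are not disjoint (A ∩ B = {13, 18, 20})


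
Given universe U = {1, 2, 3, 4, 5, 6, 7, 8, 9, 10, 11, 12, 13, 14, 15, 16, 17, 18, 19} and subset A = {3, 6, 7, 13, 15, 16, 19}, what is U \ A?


Aᶜ = U \ A = elements in U but not in A
U = {1, 2, 3, 4, 5, 6, 7, 8, 9, 10, 11, 12, 13, 14, 15, 16, 17, 18, 19}
A = {3, 6, 7, 13, 15, 16, 19}
Aᶜ = {1, 2, 4, 5, 8, 9, 10, 11, 12, 14, 17, 18}

Aᶜ = {1, 2, 4, 5, 8, 9, 10, 11, 12, 14, 17, 18}


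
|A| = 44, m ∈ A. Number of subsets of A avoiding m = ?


Subsets of A avoiding m are subsets of A \ {m}, which has 43 elements.
Count = 2^(n-1) = 2^43
= 8796093022208

Number of subsets avoiding m = 8796093022208


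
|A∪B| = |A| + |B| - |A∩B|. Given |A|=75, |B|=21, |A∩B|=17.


|A ∪ B| = |A| + |B| - |A ∩ B|
= 75 + 21 - 17
= 79

|A ∪ B| = 79


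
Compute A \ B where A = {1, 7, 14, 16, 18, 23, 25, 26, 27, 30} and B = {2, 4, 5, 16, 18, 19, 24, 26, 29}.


A \ B = elements in A but not in B
A = {1, 7, 14, 16, 18, 23, 25, 26, 27, 30}
B = {2, 4, 5, 16, 18, 19, 24, 26, 29}
Remove from A any elements in B
A \ B = {1, 7, 14, 23, 25, 27, 30}

A \ B = {1, 7, 14, 23, 25, 27, 30}


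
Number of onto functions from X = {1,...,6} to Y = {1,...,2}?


n = |X| = 6, k = |Y| = 2. Surjections via inclusion-exclusion:
S(n,k) = Σ(-1)^i × C(k,i) × (k-i)^n, i=0 to k
i=0: (-1)^0×C(2,0)×2^6 = 64
i=1: (-1)^1×C(2,1)×1^6 = -2
i=2: (-1)^2×C(2,2)×0^6 = 0
Total = 62

Number of surjections = 62


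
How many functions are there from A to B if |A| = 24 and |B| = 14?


Each of |A| = 24 inputs maps to any of |B| = 14 outputs.
# functions = |B|^|A| = 14^24
= 3214199700417740936751087616

Number of functions = 3214199700417740936751087616


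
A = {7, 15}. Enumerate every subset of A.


|A| = 2, so |P(A)| = 2^2 = 4
Enumerate subsets by cardinality (0 to 2):
∅, {7}, {15}, {7, 15}

P(A) has 4 subsets: ∅, {7}, {15}, {7, 15}


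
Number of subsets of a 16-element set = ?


Number of subsets = 2^n
= 2^16
= 65536

|P(A)| = 65536


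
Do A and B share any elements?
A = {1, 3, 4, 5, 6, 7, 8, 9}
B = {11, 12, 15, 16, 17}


Disjoint means A ∩ B = ∅.
A ∩ B = ∅
A ∩ B = ∅, so A and B are disjoint.

No — A and B share no elements (A ∩ B = ∅), so they are disjoint


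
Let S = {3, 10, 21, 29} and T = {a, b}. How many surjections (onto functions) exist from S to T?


n = |S| = 4, k = |T| = 2. Surjections via inclusion-exclusion:
S(n,k) = Σ(-1)^i × C(k,i) × (k-i)^n, i=0 to k
i=0: (-1)^0×C(2,0)×2^4 = 16
i=1: (-1)^1×C(2,1)×1^4 = -2
i=2: (-1)^2×C(2,2)×0^4 = 0
Total = 14

Number of surjections = 14


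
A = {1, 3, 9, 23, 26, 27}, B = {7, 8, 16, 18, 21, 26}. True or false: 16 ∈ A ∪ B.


A = {1, 3, 9, 23, 26, 27}, B = {7, 8, 16, 18, 21, 26}
A ∪ B = all elements in A or B
A ∪ B = {1, 3, 7, 8, 9, 16, 18, 21, 23, 26, 27}
Checking if 16 ∈ A ∪ B
16 is in A ∪ B → True

16 ∈ A ∪ B


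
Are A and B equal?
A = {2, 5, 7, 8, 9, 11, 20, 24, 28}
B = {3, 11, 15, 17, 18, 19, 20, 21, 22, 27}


Two sets are equal iff they have exactly the same elements.
A = {2, 5, 7, 8, 9, 11, 20, 24, 28}
B = {3, 11, 15, 17, 18, 19, 20, 21, 22, 27}
Differences: {2, 3, 5, 7, 8, 9, 15, 17, 18, 19, 21, 22, 24, 27, 28}
A ≠ B

No, A ≠ B


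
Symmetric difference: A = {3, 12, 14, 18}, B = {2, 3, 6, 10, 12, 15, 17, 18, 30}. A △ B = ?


A △ B = (A \ B) ∪ (B \ A) = elements in exactly one of A or B
A \ B = {14}
B \ A = {2, 6, 10, 15, 17, 30}
A △ B = {2, 6, 10, 14, 15, 17, 30}

A △ B = {2, 6, 10, 14, 15, 17, 30}


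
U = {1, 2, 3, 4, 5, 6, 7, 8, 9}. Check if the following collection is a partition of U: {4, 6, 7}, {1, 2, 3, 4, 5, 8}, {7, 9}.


A partition requires: (1) non-empty parts, (2) pairwise disjoint, (3) union = U
Parts: {4, 6, 7}, {1, 2, 3, 4, 5, 8}, {7, 9}
Union of parts: {1, 2, 3, 4, 5, 6, 7, 8, 9}
U = {1, 2, 3, 4, 5, 6, 7, 8, 9}
All non-empty? True
Pairwise disjoint? False
Covers U? True

No, not a valid partition


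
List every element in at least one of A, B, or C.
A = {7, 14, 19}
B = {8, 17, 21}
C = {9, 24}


A ∪ B = {7, 8, 14, 17, 19, 21}
(A ∪ B) ∪ C = {7, 8, 9, 14, 17, 19, 21, 24}

A ∪ B ∪ C = {7, 8, 9, 14, 17, 19, 21, 24}


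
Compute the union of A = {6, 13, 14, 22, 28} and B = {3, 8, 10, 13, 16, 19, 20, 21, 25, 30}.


A ∪ B = all elements in A or B (or both)
A = {6, 13, 14, 22, 28}
B = {3, 8, 10, 13, 16, 19, 20, 21, 25, 30}
A ∪ B = {3, 6, 8, 10, 13, 14, 16, 19, 20, 21, 22, 25, 28, 30}

A ∪ B = {3, 6, 8, 10, 13, 14, 16, 19, 20, 21, 22, 25, 28, 30}


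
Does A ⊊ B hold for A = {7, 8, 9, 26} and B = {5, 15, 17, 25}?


A ⊂ B requires: A ⊆ B AND A ≠ B.
A ⊆ B? No
A ⊄ B, so A is not a proper subset.

No, A is not a proper subset of B


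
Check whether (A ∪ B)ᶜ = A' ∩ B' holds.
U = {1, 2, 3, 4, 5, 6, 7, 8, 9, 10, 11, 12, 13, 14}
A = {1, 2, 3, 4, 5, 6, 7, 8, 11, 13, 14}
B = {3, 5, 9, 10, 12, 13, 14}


LHS: A ∪ B = {1, 2, 3, 4, 5, 6, 7, 8, 9, 10, 11, 12, 13, 14}
(A ∪ B)' = U \ (A ∪ B) = ∅
A' = {9, 10, 12}, B' = {1, 2, 4, 6, 7, 8, 11}
Claimed RHS: A' ∩ B' = ∅
Identity is VALID: LHS = RHS = ∅ ✓

Identity is valid. (A ∪ B)' = A' ∩ B' = ∅


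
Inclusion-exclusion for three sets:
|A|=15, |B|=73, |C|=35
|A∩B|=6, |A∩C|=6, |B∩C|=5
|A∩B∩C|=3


|A∪B∪C| = |A|+|B|+|C| - |A∩B|-|A∩C|-|B∩C| + |A∩B∩C|
= 15+73+35 - 6-6-5 + 3
= 123 - 17 + 3
= 109

|A ∪ B ∪ C| = 109


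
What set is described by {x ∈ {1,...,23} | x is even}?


Checking each candidate:
Condition: even numbers in {1,...,23}
Result = {2, 4, 6, 8, 10, 12, 14, 16, 18, 20, 22}

{2, 4, 6, 8, 10, 12, 14, 16, 18, 20, 22}


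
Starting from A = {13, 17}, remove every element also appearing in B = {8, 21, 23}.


A \ B = elements in A but not in B
A = {13, 17}
B = {8, 21, 23}
Remove from A any elements in B
A \ B = {13, 17}

A \ B = {13, 17}


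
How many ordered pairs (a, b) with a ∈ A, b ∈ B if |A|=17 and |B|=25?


|A × B| = |A| × |B|
= 17 × 25
= 425

|A × B| = 425


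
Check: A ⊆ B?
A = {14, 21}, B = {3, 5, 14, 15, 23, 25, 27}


A ⊆ B means every element of A is in B.
Elements in A not in B: {21}
So A ⊄ B.

No, A ⊄ B


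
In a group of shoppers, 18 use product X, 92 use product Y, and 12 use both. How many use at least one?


|A ∪ B| = |A| + |B| - |A ∩ B|
= 18 + 92 - 12
= 98

|A ∪ B| = 98


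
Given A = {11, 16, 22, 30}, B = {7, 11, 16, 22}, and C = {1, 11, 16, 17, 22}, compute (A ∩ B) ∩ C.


A ∩ B = {11, 16, 22}
(A ∩ B) ∩ C = {11, 16, 22}

A ∩ B ∩ C = {11, 16, 22}


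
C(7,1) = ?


C(n,k) = n! / (k!(n-k)!)
C(7,1) = 7! / (1!6!)
= 7

C(7,1) = 7


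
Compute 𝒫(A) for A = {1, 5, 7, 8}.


|A| = 4, so |P(A)| = 2^4 = 16
Enumerate subsets by cardinality (0 to 4):
∅, {1}, {5}, {7}, {8}, {1, 5}, {1, 7}, {1, 8}, {5, 7}, {5, 8}, {7, 8}, {1, 5, 7}, {1, 5, 8}, {1, 7, 8}, {5, 7, 8}, {1, 5, 7, 8}

P(A) has 16 subsets: ∅, {1}, {5}, {7}, {8}, {1, 5}, {1, 7}, {1, 8}, {5, 7}, {5, 8}, {7, 8}, {1, 5, 7}, {1, 5, 8}, {1, 7, 8}, {5, 7, 8}, {1, 5, 7, 8}


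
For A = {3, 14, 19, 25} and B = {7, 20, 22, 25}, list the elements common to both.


A ∩ B = elements in both A and B
A = {3, 14, 19, 25}
B = {7, 20, 22, 25}
A ∩ B = {25}

A ∩ B = {25}


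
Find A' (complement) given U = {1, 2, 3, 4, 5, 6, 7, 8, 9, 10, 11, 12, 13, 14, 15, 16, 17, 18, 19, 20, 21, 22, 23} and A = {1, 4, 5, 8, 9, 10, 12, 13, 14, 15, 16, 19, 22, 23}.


Aᶜ = U \ A = elements in U but not in A
U = {1, 2, 3, 4, 5, 6, 7, 8, 9, 10, 11, 12, 13, 14, 15, 16, 17, 18, 19, 20, 21, 22, 23}
A = {1, 4, 5, 8, 9, 10, 12, 13, 14, 15, 16, 19, 22, 23}
Aᶜ = {2, 3, 6, 7, 11, 17, 18, 20, 21}

Aᶜ = {2, 3, 6, 7, 11, 17, 18, 20, 21}


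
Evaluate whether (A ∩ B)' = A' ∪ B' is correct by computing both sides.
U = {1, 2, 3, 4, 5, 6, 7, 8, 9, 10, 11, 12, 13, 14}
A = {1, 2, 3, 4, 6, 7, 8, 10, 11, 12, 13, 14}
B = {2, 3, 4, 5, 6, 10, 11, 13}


LHS: A ∩ B = {2, 3, 4, 6, 10, 11, 13}
(A ∩ B)' = U \ (A ∩ B) = {1, 5, 7, 8, 9, 12, 14}
A' = {5, 9}, B' = {1, 7, 8, 9, 12, 14}
Claimed RHS: A' ∪ B' = {1, 5, 7, 8, 9, 12, 14}
Identity is VALID: LHS = RHS = {1, 5, 7, 8, 9, 12, 14} ✓

Identity is valid. (A ∩ B)' = A' ∪ B' = {1, 5, 7, 8, 9, 12, 14}


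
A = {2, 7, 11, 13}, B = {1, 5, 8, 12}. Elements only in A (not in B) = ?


A = {2, 7, 11, 13}
B = {1, 5, 8, 12}
Region: only in A (not in B)
Elements: {2, 7, 11, 13}

Elements only in A (not in B): {2, 7, 11, 13}


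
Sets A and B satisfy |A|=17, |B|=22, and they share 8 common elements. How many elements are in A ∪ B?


|A ∪ B| = |A| + |B| - |A ∩ B|
= 17 + 22 - 8
= 31

|A ∪ B| = 31


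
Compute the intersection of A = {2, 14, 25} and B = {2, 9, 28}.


A ∩ B = elements in both A and B
A = {2, 14, 25}
B = {2, 9, 28}
A ∩ B = {2}

A ∩ B = {2}


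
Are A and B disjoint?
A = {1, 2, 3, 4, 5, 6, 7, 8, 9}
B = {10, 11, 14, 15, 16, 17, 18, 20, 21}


Disjoint means A ∩ B = ∅.
A ∩ B = ∅
A ∩ B = ∅, so A and B are disjoint.

Yes, A and B are disjoint


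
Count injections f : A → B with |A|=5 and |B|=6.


An injection sends each of |A| = 5 inputs to a distinct output in B.
# injections = |B|·(|B|-1)·…·(|B|-|A|+1) = 6! / (6 - 5)!
= 6 × 5 × 4 × 3 × 2
= 720

Number of injections = 720


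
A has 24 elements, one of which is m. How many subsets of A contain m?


Subsets of A containing m correspond to subsets of A \ {m}, which has 23 elements.
Count = 2^(n-1) = 2^23
= 8388608

Number of subsets containing m = 8388608


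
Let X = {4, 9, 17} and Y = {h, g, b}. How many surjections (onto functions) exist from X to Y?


n = |X| = 3, k = |Y| = 3. Surjections via inclusion-exclusion:
S(n,k) = Σ(-1)^i × C(k,i) × (k-i)^n, i=0 to k
i=0: (-1)^0×C(3,0)×3^3 = 27
i=1: (-1)^1×C(3,1)×2^3 = -24
i=2: (-1)^2×C(3,2)×1^3 = 3
i=3: (-1)^3×C(3,3)×0^3 = 0
Total = 6

Number of surjections = 6


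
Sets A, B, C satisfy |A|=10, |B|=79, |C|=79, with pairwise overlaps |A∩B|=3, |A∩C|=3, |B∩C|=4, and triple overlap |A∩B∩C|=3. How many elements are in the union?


|A∪B∪C| = |A|+|B|+|C| - |A∩B|-|A∩C|-|B∩C| + |A∩B∩C|
= 10+79+79 - 3-3-4 + 3
= 168 - 10 + 3
= 161

|A ∪ B ∪ C| = 161


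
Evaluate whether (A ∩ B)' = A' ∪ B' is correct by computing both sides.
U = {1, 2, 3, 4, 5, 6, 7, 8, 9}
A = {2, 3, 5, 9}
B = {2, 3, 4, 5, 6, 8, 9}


LHS: A ∩ B = {2, 3, 5, 9}
(A ∩ B)' = U \ (A ∩ B) = {1, 4, 6, 7, 8}
A' = {1, 4, 6, 7, 8}, B' = {1, 7}
Claimed RHS: A' ∪ B' = {1, 4, 6, 7, 8}
Identity is VALID: LHS = RHS = {1, 4, 6, 7, 8} ✓

Identity is valid. (A ∩ B)' = A' ∪ B' = {1, 4, 6, 7, 8}


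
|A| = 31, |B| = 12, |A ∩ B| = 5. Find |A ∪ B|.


|A ∪ B| = |A| + |B| - |A ∩ B|
= 31 + 12 - 5
= 38

|A ∪ B| = 38


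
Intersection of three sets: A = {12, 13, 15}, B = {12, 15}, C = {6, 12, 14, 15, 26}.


A ∩ B = {12, 15}
(A ∩ B) ∩ C = {12, 15}

A ∩ B ∩ C = {12, 15}


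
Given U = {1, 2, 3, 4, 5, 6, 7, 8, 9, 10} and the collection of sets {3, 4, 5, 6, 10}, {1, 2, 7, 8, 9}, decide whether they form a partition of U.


A partition requires: (1) non-empty parts, (2) pairwise disjoint, (3) union = U
Parts: {3, 4, 5, 6, 10}, {1, 2, 7, 8, 9}
Union of parts: {1, 2, 3, 4, 5, 6, 7, 8, 9, 10}
U = {1, 2, 3, 4, 5, 6, 7, 8, 9, 10}
All non-empty? True
Pairwise disjoint? True
Covers U? True

Yes, valid partition


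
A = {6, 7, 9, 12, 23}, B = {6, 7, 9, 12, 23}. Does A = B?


Two sets are equal iff they have exactly the same elements.
A = {6, 7, 9, 12, 23}
B = {6, 7, 9, 12, 23}
Same elements → A = B

Yes, A = B


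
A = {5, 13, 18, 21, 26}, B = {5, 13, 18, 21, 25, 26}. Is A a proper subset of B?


A ⊂ B requires: A ⊆ B AND A ≠ B.
A ⊆ B? Yes
A = B? No
A ⊂ B: Yes (A is a proper subset of B)

Yes, A ⊂ B


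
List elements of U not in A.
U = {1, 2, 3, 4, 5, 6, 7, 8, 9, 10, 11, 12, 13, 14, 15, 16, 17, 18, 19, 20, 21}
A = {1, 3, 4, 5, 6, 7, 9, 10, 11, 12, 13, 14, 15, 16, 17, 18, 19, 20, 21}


Aᶜ = U \ A = elements in U but not in A
U = {1, 2, 3, 4, 5, 6, 7, 8, 9, 10, 11, 12, 13, 14, 15, 16, 17, 18, 19, 20, 21}
A = {1, 3, 4, 5, 6, 7, 9, 10, 11, 12, 13, 14, 15, 16, 17, 18, 19, 20, 21}
Aᶜ = {2, 8}

Aᶜ = {2, 8}


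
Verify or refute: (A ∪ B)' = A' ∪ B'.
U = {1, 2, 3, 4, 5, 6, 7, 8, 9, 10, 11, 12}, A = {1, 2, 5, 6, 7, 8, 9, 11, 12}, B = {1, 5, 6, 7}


LHS: A ∪ B = {1, 2, 5, 6, 7, 8, 9, 11, 12}
(A ∪ B)' = U \ (A ∪ B) = {3, 4, 10}
A' = {3, 4, 10}, B' = {2, 3, 4, 8, 9, 10, 11, 12}
Claimed RHS: A' ∪ B' = {2, 3, 4, 8, 9, 10, 11, 12}
Identity is INVALID: LHS = {3, 4, 10} but the RHS claimed here equals {2, 3, 4, 8, 9, 10, 11, 12}. The correct form is (A ∪ B)' = A' ∩ B'.

Identity is invalid: (A ∪ B)' = {3, 4, 10} but A' ∪ B' = {2, 3, 4, 8, 9, 10, 11, 12}. The correct De Morgan law is (A ∪ B)' = A' ∩ B'.


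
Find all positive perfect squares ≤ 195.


Checking each candidate:
Condition: positive perfect squares ≤ 195
Result = {1, 4, 9, 16, 25, 36, 49, 64, 81, 100, 121, 144, 169}

{1, 4, 9, 16, 25, 36, 49, 64, 81, 100, 121, 144, 169}


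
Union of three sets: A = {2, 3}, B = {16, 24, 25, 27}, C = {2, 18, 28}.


A ∪ B = {2, 3, 16, 24, 25, 27}
(A ∪ B) ∪ C = {2, 3, 16, 18, 24, 25, 27, 28}

A ∪ B ∪ C = {2, 3, 16, 18, 24, 25, 27, 28}


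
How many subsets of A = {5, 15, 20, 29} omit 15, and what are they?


A subset of A that omits 15 is a subset of A \ {15}, so there are 2^(n-1) = 2^3 = 8 of them.
Subsets excluding 15: ∅, {5}, {20}, {29}, {5, 20}, {5, 29}, {20, 29}, {5, 20, 29}

Subsets excluding 15 (8 total): ∅, {5}, {20}, {29}, {5, 20}, {5, 29}, {20, 29}, {5, 20, 29}


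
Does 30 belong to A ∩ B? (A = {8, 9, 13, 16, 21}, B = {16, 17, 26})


A = {8, 9, 13, 16, 21}, B = {16, 17, 26}
A ∩ B = elements in both A and B
A ∩ B = {16}
Checking if 30 ∈ A ∩ B
30 is not in A ∩ B → False

30 ∉ A ∩ B


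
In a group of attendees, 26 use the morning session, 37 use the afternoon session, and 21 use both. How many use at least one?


|A ∪ B| = |A| + |B| - |A ∩ B|
= 26 + 37 - 21
= 42

|A ∪ B| = 42


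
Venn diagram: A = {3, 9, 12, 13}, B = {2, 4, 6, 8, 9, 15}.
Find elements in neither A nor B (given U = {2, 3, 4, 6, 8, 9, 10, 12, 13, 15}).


A = {3, 9, 12, 13}
B = {2, 4, 6, 8, 9, 15}
Region: in neither A nor B (given U = {2, 3, 4, 6, 8, 9, 10, 12, 13, 15})
Elements: {10}

Elements in neither A nor B (given U = {2, 3, 4, 6, 8, 9, 10, 12, 13, 15}): {10}


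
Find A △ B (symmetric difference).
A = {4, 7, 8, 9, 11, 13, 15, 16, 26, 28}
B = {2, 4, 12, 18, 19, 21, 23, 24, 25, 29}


A △ B = (A \ B) ∪ (B \ A) = elements in exactly one of A or B
A \ B = {7, 8, 9, 11, 13, 15, 16, 26, 28}
B \ A = {2, 12, 18, 19, 21, 23, 24, 25, 29}
A △ B = {2, 7, 8, 9, 11, 12, 13, 15, 16, 18, 19, 21, 23, 24, 25, 26, 28, 29}

A △ B = {2, 7, 8, 9, 11, 12, 13, 15, 16, 18, 19, 21, 23, 24, 25, 26, 28, 29}


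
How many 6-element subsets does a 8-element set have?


C(n,k) = n! / (k!(n-k)!)
C(8,6) = 8! / (6!2!)
= 28

C(8,6) = 28


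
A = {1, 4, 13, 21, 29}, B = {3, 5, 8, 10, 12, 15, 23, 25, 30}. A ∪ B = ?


A ∪ B = all elements in A or B (or both)
A = {1, 4, 13, 21, 29}
B = {3, 5, 8, 10, 12, 15, 23, 25, 30}
A ∪ B = {1, 3, 4, 5, 8, 10, 12, 13, 15, 21, 23, 25, 29, 30}

A ∪ B = {1, 3, 4, 5, 8, 10, 12, 13, 15, 21, 23, 25, 29, 30}


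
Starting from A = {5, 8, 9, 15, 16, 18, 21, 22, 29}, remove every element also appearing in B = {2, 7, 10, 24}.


A \ B = elements in A but not in B
A = {5, 8, 9, 15, 16, 18, 21, 22, 29}
B = {2, 7, 10, 24}
Remove from A any elements in B
A \ B = {5, 8, 9, 15, 16, 18, 21, 22, 29}

A \ B = {5, 8, 9, 15, 16, 18, 21, 22, 29}


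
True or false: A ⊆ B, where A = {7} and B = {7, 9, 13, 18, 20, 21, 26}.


A ⊆ B means every element of A is in B.
All elements of A are in B.
So A ⊆ B.

Yes, A ⊆ B


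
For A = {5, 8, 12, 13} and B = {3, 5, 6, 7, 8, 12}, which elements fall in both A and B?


A = {5, 8, 12, 13}
B = {3, 5, 6, 7, 8, 12}
Region: in both A and B
Elements: {5, 8, 12}

Elements in both A and B: {5, 8, 12}


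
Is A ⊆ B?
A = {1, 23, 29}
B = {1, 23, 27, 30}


A ⊆ B means every element of A is in B.
Elements in A not in B: {29}
So A ⊄ B.

No, A ⊄ B


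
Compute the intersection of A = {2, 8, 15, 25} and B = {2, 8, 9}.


A ∩ B = elements in both A and B
A = {2, 8, 15, 25}
B = {2, 8, 9}
A ∩ B = {2, 8}

A ∩ B = {2, 8}


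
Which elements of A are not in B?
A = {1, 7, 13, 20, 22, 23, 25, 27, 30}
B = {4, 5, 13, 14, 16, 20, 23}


A \ B = elements in A but not in B
A = {1, 7, 13, 20, 22, 23, 25, 27, 30}
B = {4, 5, 13, 14, 16, 20, 23}
Remove from A any elements in B
A \ B = {1, 7, 22, 25, 27, 30}

A \ B = {1, 7, 22, 25, 27, 30}


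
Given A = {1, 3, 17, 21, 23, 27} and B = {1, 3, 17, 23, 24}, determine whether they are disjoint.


Disjoint means A ∩ B = ∅.
A ∩ B = {1, 3, 17, 23}
A ∩ B ≠ ∅, so A and B are NOT disjoint.

No, A and B are not disjoint (A ∩ B = {1, 3, 17, 23})


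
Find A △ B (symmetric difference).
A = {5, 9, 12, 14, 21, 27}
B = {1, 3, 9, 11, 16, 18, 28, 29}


A △ B = (A \ B) ∪ (B \ A) = elements in exactly one of A or B
A \ B = {5, 12, 14, 21, 27}
B \ A = {1, 3, 11, 16, 18, 28, 29}
A △ B = {1, 3, 5, 11, 12, 14, 16, 18, 21, 27, 28, 29}

A △ B = {1, 3, 5, 11, 12, 14, 16, 18, 21, 27, 28, 29}


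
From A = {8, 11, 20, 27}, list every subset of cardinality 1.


|A| = 4, so A has C(4,1) = 4 subsets of size 1.
Enumerate by choosing 1 elements from A at a time:
{8}, {11}, {20}, {27}

1-element subsets (4 total): {8}, {11}, {20}, {27}


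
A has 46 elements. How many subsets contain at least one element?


Total subsets = 2^n = 2^46 = 70368744177664
Non-empty subsets exclude the empty set: 2^n - 1
= 70368744177664 - 1
= 70368744177663

Number of non-empty subsets = 70368744177663


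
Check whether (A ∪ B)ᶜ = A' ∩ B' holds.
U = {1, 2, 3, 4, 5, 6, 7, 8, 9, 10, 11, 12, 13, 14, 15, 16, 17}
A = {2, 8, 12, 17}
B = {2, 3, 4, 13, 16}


LHS: A ∪ B = {2, 3, 4, 8, 12, 13, 16, 17}
(A ∪ B)' = U \ (A ∪ B) = {1, 5, 6, 7, 9, 10, 11, 14, 15}
A' = {1, 3, 4, 5, 6, 7, 9, 10, 11, 13, 14, 15, 16}, B' = {1, 5, 6, 7, 8, 9, 10, 11, 12, 14, 15, 17}
Claimed RHS: A' ∩ B' = {1, 5, 6, 7, 9, 10, 11, 14, 15}
Identity is VALID: LHS = RHS = {1, 5, 6, 7, 9, 10, 11, 14, 15} ✓

Identity is valid. (A ∪ B)' = A' ∩ B' = {1, 5, 6, 7, 9, 10, 11, 14, 15}


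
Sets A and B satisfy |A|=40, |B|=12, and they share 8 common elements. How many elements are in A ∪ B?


|A ∪ B| = |A| + |B| - |A ∩ B|
= 40 + 12 - 8
= 44

|A ∪ B| = 44


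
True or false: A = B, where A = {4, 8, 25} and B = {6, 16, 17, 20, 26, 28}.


Two sets are equal iff they have exactly the same elements.
A = {4, 8, 25}
B = {6, 16, 17, 20, 26, 28}
Differences: {4, 6, 8, 16, 17, 20, 25, 26, 28}
A ≠ B

No, A ≠ B


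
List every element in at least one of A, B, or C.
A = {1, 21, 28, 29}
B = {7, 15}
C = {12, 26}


A ∪ B = {1, 7, 15, 21, 28, 29}
(A ∪ B) ∪ C = {1, 7, 12, 15, 21, 26, 28, 29}

A ∪ B ∪ C = {1, 7, 12, 15, 21, 26, 28, 29}


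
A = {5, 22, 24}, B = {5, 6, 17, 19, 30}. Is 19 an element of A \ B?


A = {5, 22, 24}, B = {5, 6, 17, 19, 30}
A \ B = elements in A but not in B
A \ B = {22, 24}
Checking if 19 ∈ A \ B
19 is not in A \ B → False

19 ∉ A \ B


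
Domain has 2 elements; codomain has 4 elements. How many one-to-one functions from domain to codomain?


An injection sends each of |A| = 2 inputs to a distinct output in B.
# injections = |B|·(|B|-1)·…·(|B|-|A|+1) = 4! / (4 - 2)!
= 4 × 3
= 12

Number of injections = 12


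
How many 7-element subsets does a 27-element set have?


C(n,k) = n! / (k!(n-k)!)
C(27,7) = 27! / (7!20!)
= 888030

C(27,7) = 888030


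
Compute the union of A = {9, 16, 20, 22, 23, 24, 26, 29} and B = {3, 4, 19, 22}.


A ∪ B = all elements in A or B (or both)
A = {9, 16, 20, 22, 23, 24, 26, 29}
B = {3, 4, 19, 22}
A ∪ B = {3, 4, 9, 16, 19, 20, 22, 23, 24, 26, 29}

A ∪ B = {3, 4, 9, 16, 19, 20, 22, 23, 24, 26, 29}


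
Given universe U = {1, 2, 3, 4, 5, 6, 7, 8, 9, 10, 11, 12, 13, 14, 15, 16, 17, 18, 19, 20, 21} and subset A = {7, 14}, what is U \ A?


Aᶜ = U \ A = elements in U but not in A
U = {1, 2, 3, 4, 5, 6, 7, 8, 9, 10, 11, 12, 13, 14, 15, 16, 17, 18, 19, 20, 21}
A = {7, 14}
Aᶜ = {1, 2, 3, 4, 5, 6, 8, 9, 10, 11, 12, 13, 15, 16, 17, 18, 19, 20, 21}

Aᶜ = {1, 2, 3, 4, 5, 6, 8, 9, 10, 11, 12, 13, 15, 16, 17, 18, 19, 20, 21}


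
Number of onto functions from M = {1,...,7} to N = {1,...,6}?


n = |M| = 7, k = |N| = 6. Surjections via inclusion-exclusion:
S(n,k) = Σ(-1)^i × C(k,i) × (k-i)^n, i=0 to k
i=0: (-1)^0×C(6,0)×6^7 = 279936
i=1: (-1)^1×C(6,1)×5^7 = -468750
i=2: (-1)^2×C(6,2)×4^7 = 245760
i=3: (-1)^3×C(6,3)×3^7 = -43740
i=4: (-1)^4×C(6,4)×2^7 = 1920
i=5: (-1)^5×C(6,5)×1^7 = -6
i=6: (-1)^6×C(6,6)×0^7 = 0
Total = 15120

Number of surjections = 15120


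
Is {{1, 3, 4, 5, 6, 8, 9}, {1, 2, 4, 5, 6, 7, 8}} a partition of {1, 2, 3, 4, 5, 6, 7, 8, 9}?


A partition requires: (1) non-empty parts, (2) pairwise disjoint, (3) union = U
Parts: {1, 3, 4, 5, 6, 8, 9}, {1, 2, 4, 5, 6, 7, 8}
Union of parts: {1, 2, 3, 4, 5, 6, 7, 8, 9}
U = {1, 2, 3, 4, 5, 6, 7, 8, 9}
All non-empty? True
Pairwise disjoint? False
Covers U? True

No, not a valid partition


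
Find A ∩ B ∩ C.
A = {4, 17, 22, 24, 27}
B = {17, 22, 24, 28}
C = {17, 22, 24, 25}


A ∩ B = {17, 22, 24}
(A ∩ B) ∩ C = {17, 22, 24}

A ∩ B ∩ C = {17, 22, 24}


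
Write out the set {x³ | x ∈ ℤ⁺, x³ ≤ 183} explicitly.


Checking each candidate:
Condition: positive perfect cubes ≤ 183
Result = {1, 8, 27, 64, 125}

{1, 8, 27, 64, 125}


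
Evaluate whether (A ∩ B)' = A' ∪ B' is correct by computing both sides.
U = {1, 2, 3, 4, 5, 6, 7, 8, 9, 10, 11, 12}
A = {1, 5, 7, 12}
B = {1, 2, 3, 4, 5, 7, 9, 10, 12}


LHS: A ∩ B = {1, 5, 7, 12}
(A ∩ B)' = U \ (A ∩ B) = {2, 3, 4, 6, 8, 9, 10, 11}
A' = {2, 3, 4, 6, 8, 9, 10, 11}, B' = {6, 8, 11}
Claimed RHS: A' ∪ B' = {2, 3, 4, 6, 8, 9, 10, 11}
Identity is VALID: LHS = RHS = {2, 3, 4, 6, 8, 9, 10, 11} ✓

Identity is valid. (A ∩ B)' = A' ∪ B' = {2, 3, 4, 6, 8, 9, 10, 11}


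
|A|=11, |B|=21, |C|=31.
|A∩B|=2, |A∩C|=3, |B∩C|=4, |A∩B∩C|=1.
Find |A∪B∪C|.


|A∪B∪C| = |A|+|B|+|C| - |A∩B|-|A∩C|-|B∩C| + |A∩B∩C|
= 11+21+31 - 2-3-4 + 1
= 63 - 9 + 1
= 55

|A ∪ B ∪ C| = 55


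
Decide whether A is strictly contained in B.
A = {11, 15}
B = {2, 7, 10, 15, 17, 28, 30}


A ⊂ B requires: A ⊆ B AND A ≠ B.
A ⊆ B? No
A ⊄ B, so A is not a proper subset.

No, A is not a proper subset of B


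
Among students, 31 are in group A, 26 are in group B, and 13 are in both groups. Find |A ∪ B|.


|A ∪ B| = |A| + |B| - |A ∩ B|
= 31 + 26 - 13
= 44

|A ∪ B| = 44


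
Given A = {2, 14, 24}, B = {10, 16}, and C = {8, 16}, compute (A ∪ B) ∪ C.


A ∪ B = {2, 10, 14, 16, 24}
(A ∪ B) ∪ C = {2, 8, 10, 14, 16, 24}

A ∪ B ∪ C = {2, 8, 10, 14, 16, 24}


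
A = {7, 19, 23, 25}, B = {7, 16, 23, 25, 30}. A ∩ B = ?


A ∩ B = elements in both A and B
A = {7, 19, 23, 25}
B = {7, 16, 23, 25, 30}
A ∩ B = {7, 23, 25}

A ∩ B = {7, 23, 25}


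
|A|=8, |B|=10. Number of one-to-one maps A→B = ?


An injection sends each of |A| = 8 inputs to a distinct output in B.
# injections = |B|·(|B|-1)·…·(|B|-|A|+1) = 10! / (10 - 8)!
= 10 × 9 × 8 × 7 × 6 × 5 × 4 × 3
= 1814400

Number of injections = 1814400


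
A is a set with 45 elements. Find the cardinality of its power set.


Number of subsets = 2^n
= 2^45
= 35184372088832

|P(A)| = 35184372088832


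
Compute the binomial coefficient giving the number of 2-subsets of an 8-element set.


C(n,k) = n! / (k!(n-k)!)
C(8,2) = 8! / (2!6!)
= 28

C(8,2) = 28


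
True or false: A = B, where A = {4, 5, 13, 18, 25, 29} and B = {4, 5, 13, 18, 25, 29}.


Two sets are equal iff they have exactly the same elements.
A = {4, 5, 13, 18, 25, 29}
B = {4, 5, 13, 18, 25, 29}
Same elements → A = B

Yes, A = B


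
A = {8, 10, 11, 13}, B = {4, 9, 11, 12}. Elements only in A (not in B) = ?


A = {8, 10, 11, 13}
B = {4, 9, 11, 12}
Region: only in A (not in B)
Elements: {8, 10, 13}

Elements only in A (not in B): {8, 10, 13}


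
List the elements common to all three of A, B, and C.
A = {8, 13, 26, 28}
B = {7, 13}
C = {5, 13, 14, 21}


A ∩ B = {13}
(A ∩ B) ∩ C = {13}

A ∩ B ∩ C = {13}


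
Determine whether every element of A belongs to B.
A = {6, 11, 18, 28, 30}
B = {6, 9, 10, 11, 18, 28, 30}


A ⊆ B means every element of A is in B.
All elements of A are in B.
So A ⊆ B.

Yes, A ⊆ B


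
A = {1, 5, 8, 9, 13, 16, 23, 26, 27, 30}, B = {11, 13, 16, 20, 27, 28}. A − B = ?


A \ B = elements in A but not in B
A = {1, 5, 8, 9, 13, 16, 23, 26, 27, 30}
B = {11, 13, 16, 20, 27, 28}
Remove from A any elements in B
A \ B = {1, 5, 8, 9, 23, 26, 30}

A \ B = {1, 5, 8, 9, 23, 26, 30}


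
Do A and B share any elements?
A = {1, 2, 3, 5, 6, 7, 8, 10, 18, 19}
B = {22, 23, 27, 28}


Disjoint means A ∩ B = ∅.
A ∩ B = ∅
A ∩ B = ∅, so A and B are disjoint.

No — A and B share no elements (A ∩ B = ∅), so they are disjoint
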